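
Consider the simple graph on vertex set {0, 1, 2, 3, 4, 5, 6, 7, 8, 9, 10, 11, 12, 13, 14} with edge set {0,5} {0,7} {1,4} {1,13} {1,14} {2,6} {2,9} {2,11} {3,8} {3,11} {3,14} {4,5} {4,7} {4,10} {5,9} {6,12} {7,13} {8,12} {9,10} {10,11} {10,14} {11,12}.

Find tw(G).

3

A width-3 tree decomposition is:
Bags: B1 = {0, 5, 7, 13}  B2 = {4, 5, 7, 13}  B3 = {1, 4, 5, 13}  B4 = {1, 4, 5, 9}  B5 = {1, 4, 9, 10}  B6 = {1, 9, 10, 14}  B7 = {2, 9, 10, 14}  B8 = {2, 10, 11, 14}  B9 = {2, 3, 11, 14}  B10 = {2, 3, 6, 11}  B11 = {3, 6, 11, 12}  B12 = {3, 6, 8, 12}
Tree: B1–B2, B2–B3, B3–B4, B4–B5, B5–B6, B6–B7, B7–B8, B8–B9, B9–B10, B10–B11, B11–B12
The largest bag has 4 vertices, giving width 3; this decomposition certifies tw(G) ≤ 3. For the lower bound: the 4 vertex sets {0,7,13}, {5}, {4}, {1,9,10,14} are disjoint, each induces a connected subgraph, and every pair is joined by at least one edge of G. Contracting each set to a single vertex therefore yields K_{4} as a minor, and since treewidth is minor-monotone, tw(G) ≥ tw(K_{4}) = 3. Therefore the treewidth is 3.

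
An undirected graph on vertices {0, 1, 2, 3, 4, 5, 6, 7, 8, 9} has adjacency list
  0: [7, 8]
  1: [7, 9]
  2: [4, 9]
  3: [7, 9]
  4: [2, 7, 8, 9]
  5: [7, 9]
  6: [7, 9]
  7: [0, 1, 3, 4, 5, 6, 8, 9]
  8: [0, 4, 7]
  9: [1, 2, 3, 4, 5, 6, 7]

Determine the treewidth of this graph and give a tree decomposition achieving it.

Treewidth 2.
Bags: B1 = {6, 7, 9}  B2 = {5, 7, 9}  B3 = {4, 7, 9}  B4 = {2, 4, 9}  B5 = {4, 7, 8}  B6 = {1, 7, 9}  B7 = {0, 7, 8}  B8 = {3, 7, 9}
Tree: B1–B2, B2–B3, B3–B4, B3–B5, B2–B6, B5–B7, B3–B8

The largest bag has 3 vertices, giving width 2; this decomposition certifies tw(G) ≤ 2. Conversely, {2, 4, 9} is a clique of size 3, and the vertices of any clique must share a bag in every tree decomposition; so some bag has ≥ 3 vertices and tw(G) ≥ 2. Hence tw(G) = 2 exactly.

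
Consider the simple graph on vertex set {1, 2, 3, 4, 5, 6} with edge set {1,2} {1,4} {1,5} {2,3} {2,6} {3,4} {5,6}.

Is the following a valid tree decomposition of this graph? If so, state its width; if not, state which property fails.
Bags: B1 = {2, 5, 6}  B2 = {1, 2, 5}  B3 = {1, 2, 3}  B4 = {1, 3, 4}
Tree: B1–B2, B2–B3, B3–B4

Checking the three conditions: (i) the bags cover all of {1, 2, 3, 4, 5, 6}; (ii) for each edge, some bag contains both endpoints; (iii) the bags containing any fixed vertex form a subtree. All hold, so the decomposition is valid with width 3 − 1 = 2.

Yes; width 2.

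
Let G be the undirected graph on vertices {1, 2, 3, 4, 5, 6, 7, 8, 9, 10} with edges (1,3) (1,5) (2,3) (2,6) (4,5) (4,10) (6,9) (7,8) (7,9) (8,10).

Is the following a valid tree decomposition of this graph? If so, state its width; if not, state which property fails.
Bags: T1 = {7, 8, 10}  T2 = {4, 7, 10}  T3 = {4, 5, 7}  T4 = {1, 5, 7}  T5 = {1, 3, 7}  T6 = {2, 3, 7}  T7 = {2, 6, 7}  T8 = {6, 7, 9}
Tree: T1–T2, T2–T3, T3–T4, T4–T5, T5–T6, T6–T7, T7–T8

Every vertex of G appears in some bag (union = {1, 2, 3, 4, 5, 6, 7, 8, 9, 10}); every edge is covered by a bag; and for each vertex v the set of bags containing v is connected in the bag tree. The decomposition is therefore valid. The largest bag has 3 vertices, so the width is 2.

Yes; width 2.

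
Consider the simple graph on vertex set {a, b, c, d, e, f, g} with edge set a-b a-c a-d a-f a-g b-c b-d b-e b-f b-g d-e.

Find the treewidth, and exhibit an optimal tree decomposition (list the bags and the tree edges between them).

Treewidth 2.
One such decomposition:
Bags: B1 = {a, b, g}  B2 = {a, b, c}  B3 = {a, b, d}  B4 = {b, d, e}  B5 = {a, b, f}
Tree: B1–B2, B1–B3, B3–B4, B2–B5

Every bag has size at most 3, so the width is 3 − 1 = 2 and tw(G) ≤ 2. Conversely, {b, d, e} is a clique of size 3, and the vertices of any clique must share a bag in every tree decomposition; so some bag has ≥ 3 vertices and tw(G) ≥ 2. Therefore the treewidth is 2.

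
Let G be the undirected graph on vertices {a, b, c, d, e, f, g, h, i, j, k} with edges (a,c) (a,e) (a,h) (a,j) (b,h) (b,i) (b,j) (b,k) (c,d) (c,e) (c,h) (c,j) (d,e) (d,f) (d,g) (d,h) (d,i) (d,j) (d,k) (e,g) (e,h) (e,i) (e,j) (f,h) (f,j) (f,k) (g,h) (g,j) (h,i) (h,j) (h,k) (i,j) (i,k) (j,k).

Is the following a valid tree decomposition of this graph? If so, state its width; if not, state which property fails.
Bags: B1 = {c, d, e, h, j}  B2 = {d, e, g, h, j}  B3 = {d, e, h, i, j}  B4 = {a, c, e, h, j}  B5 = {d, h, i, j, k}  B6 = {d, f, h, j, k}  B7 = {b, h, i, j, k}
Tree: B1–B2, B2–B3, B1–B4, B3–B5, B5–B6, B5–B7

Checking the three conditions: (i) the bags cover all of {a, b, c, d, e, f, g, h, i, j, k}; (ii) for each edge, some bag contains both endpoints; (iii) the bags containing any fixed vertex form a subtree. All hold, so the decomposition is valid with width 5 − 1 = 4.

Yes; width 4.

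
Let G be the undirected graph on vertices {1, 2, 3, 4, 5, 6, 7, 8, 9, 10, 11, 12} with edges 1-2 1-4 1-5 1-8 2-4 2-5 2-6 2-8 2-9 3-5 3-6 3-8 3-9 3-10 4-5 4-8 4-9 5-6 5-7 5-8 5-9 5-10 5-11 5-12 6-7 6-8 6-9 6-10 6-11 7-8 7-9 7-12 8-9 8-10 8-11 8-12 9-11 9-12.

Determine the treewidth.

A width-4 tree decomposition is:
Bags: B1 = {2, 5, 6, 8, 9}  B2 = {3, 5, 6, 8, 9}  B3 = {2, 4, 5, 8, 9}  B4 = {5, 6, 7, 8, 9}  B5 = {3, 5, 6, 8, 10}  B6 = {5, 6, 8, 9, 11}  B7 = {5, 7, 8, 9, 12}  B8 = {1, 2, 4, 5, 8}
Tree: B1–B2, B1–B3, B2–B4, B2–B5, B4–B6, B4–B7, B3–B8
Every bag has size at most 5, so the width is 5 − 1 = 4 and tw(G) ≤ 4. Conversely, {1, 2, 4, 5, 8} is a clique of size 5, and the vertices of any clique must share a bag in every tree decomposition; so some bag has ≥ 5 vertices and tw(G) ≥ 4. The upper and lower bounds meet at 4, so that is the treewidth.

4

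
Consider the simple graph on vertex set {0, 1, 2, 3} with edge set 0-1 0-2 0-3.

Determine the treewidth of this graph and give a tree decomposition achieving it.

Treewidth 1.
One such decomposition:
Bags: B1 = {0, 2}  B2 = {0, 1}  B3 = {0, 3}
Tree: B1–B2, B2–B3

The largest bag has 2 vertices, giving width 1; this decomposition certifies tw(G) ≤ 1. G has an edge, so its treewidth is at least 1. Therefore the treewidth is 1.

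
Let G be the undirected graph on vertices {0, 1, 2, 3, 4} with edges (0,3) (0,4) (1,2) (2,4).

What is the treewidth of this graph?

A width-1 tree decomposition is:
Bags: B1 = {0, 4}  B2 = {0, 3}  B3 = {2, 4}  B4 = {1, 2}
Tree: B1–B2, B1–B3, B3–B4
The largest bag has 2 vertices, giving width 1; this decomposition certifies tw(G) ≤ 1. Since G has at least one edge (e.g. 0–4), it is not an edgeless graph, so tw(G) ≥ 1. Hence tw(G) = 1 exactly.

1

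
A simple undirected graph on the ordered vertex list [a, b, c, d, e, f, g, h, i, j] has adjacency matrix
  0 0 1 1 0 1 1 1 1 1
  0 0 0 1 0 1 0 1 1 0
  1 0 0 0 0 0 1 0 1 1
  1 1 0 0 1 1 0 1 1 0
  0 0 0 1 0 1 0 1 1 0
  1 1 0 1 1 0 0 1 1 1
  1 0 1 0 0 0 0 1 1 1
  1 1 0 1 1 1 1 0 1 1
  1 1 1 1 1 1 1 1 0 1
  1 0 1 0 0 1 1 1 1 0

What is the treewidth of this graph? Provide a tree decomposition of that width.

Treewidth 4.
Bags: B1 = {a, d, f, h, i}  B2 = {a, f, h, i, j}  B3 = {a, g, h, i, j}  B4 = {b, d, f, h, i}  B5 = {d, e, f, h, i}  B6 = {a, c, g, i, j}
Tree: B1–B2, B2–B3, B1–B4, B1–B5, B3–B6

Every bag has size at most 5, so the width is 5 − 1 = 4 and tw(G) ≤ 4. For the lower bound, the 5 vertices {a, g, h, i, j} are pairwise adjacent, and any tree decomposition puts a clique entirely inside one bag — forcing width ≥ 4. Hence tw(G) = 4 exactly.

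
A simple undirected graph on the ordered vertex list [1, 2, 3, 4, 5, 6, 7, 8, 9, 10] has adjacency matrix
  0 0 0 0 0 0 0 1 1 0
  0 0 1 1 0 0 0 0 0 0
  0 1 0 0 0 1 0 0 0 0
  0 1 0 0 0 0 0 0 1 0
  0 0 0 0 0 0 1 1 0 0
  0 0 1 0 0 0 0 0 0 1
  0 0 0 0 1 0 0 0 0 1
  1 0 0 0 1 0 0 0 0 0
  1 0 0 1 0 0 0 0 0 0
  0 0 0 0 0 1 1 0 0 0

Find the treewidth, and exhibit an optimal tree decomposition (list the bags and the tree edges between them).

Treewidth 2.
One such decomposition:
Bags: B1 = {1, 5, 8}  B2 = {1, 5, 7}  B3 = {1, 7, 10}  B4 = {1, 6, 10}  B5 = {1, 3, 6}  B6 = {1, 2, 3}  B7 = {1, 2, 4}  B8 = {1, 4, 9}
Tree: B1–B2, B2–B3, B3–B4, B4–B5, B5–B6, B6–B7, B7–B8

Every bag has size at most 3, so the width is 3 − 1 = 2 and tw(G) ≤ 2. For the lower bound, G contains the cycle 1–8–5–7–10–6–3–2–4–9–1, so G is not a forest; only forests have treewidth ≤ 1, hence tw(G) ≥ 2. The upper and lower bounds meet at 2, so that is the treewidth.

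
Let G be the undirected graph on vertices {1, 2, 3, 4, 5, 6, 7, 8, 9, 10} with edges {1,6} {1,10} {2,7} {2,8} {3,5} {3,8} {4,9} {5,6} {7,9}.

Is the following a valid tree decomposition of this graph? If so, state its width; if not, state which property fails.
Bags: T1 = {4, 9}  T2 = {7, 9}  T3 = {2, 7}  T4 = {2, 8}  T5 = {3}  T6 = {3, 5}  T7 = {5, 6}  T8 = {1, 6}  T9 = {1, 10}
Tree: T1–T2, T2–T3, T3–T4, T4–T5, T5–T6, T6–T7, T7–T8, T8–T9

No — edge (8,3) lies in no bag.

A tree decomposition must satisfy three properties: every vertex lies in some bag; for every edge, both endpoints lie together in some bag; and for every vertex, the bags containing it form a connected subtree. Here edge (8,3) lies in no bag, so the decomposition is invalid.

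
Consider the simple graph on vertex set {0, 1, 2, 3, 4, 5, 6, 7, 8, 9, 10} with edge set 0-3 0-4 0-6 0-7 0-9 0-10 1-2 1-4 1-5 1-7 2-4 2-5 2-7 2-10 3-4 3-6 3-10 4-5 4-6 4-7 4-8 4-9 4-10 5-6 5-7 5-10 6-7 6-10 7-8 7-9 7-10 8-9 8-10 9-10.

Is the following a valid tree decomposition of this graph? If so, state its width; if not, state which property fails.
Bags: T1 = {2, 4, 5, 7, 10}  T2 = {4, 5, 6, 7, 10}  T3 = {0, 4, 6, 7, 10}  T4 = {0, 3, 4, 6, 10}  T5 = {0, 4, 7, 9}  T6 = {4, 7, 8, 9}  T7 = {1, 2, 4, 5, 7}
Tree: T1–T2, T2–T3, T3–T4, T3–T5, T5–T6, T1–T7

No — edge (10,9) lies in no bag.

A tree decomposition must satisfy three properties: every vertex lies in some bag; for every edge, both endpoints lie together in some bag; and for every vertex, the bags containing it form a connected subtree. Here edge (10,9) lies in no bag, so the decomposition is invalid.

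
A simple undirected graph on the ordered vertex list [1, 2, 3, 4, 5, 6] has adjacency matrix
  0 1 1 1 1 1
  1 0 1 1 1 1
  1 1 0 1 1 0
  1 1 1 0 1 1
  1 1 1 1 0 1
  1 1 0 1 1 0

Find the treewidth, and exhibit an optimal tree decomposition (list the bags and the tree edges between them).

Each bag holds 5 vertices, so the decomposition has width 4, which upper-bounds the treewidth. For the lower bound, the 5 vertices {1, 2, 3, 4, 5} are pairwise adjacent, and any tree decomposition puts a clique entirely inside one bag — forcing width ≥ 4. The upper and lower bounds meet at 4, so that is the treewidth.

Treewidth 4.
One optimal decomposition is:
Bags: B1 = {1, 2, 3, 4, 5}  B2 = {1, 2, 4, 5, 6}
Tree: B1–B2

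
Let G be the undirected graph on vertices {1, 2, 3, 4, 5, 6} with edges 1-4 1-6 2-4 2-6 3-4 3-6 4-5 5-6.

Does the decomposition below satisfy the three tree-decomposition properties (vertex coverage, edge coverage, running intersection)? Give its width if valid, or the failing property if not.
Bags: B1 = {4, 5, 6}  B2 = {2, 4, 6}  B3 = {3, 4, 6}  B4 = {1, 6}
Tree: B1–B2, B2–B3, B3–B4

A tree decomposition must satisfy three properties: every vertex lies in some bag; for every edge, both endpoints lie together in some bag; and for every vertex, the bags containing it form a connected subtree. Here edge (4,1) lies in no bag, so the decomposition is invalid.

No — edge (4,1) lies in no bag.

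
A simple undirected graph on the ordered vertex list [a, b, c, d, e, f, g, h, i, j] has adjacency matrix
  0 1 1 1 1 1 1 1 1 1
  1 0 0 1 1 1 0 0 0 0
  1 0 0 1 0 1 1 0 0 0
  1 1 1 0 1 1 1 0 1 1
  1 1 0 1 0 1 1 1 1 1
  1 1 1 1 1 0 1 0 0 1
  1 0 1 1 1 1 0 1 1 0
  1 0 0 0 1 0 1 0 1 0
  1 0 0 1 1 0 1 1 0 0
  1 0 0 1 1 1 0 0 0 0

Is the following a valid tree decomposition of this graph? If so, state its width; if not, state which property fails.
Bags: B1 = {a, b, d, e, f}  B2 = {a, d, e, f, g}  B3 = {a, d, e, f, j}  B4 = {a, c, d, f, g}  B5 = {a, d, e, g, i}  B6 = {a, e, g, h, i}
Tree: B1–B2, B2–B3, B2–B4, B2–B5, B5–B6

Every vertex of G appears in some bag (union = {a, b, c, d, e, f, g, h, i, j}); every edge is covered by a bag; and for each vertex v the set of bags containing v is connected in the bag tree. The decomposition is therefore valid. The largest bag has 5 vertices, so the width is 4.

Yes; width 4.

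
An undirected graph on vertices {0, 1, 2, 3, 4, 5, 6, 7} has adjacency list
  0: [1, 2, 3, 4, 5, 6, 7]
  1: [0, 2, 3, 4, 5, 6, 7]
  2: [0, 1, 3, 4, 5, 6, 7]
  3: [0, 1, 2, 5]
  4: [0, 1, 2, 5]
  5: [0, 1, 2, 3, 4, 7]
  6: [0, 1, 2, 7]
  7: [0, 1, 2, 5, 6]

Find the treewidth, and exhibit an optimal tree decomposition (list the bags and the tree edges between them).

Every bag has size at most 5, so the width is 5 − 1 = 4 and tw(G) ≤ 4. For the lower bound, the 5 vertices {0, 1, 2, 3, 5} are pairwise adjacent, and any tree decomposition puts a clique entirely inside one bag — forcing width ≥ 4. Combining the bounds, tw(G) = 4.

Treewidth 4.
One such decomposition:
Bags: B1 = {0, 1, 2, 4, 5}  B2 = {0, 1, 2, 5, 7}  B3 = {0, 1, 2, 6, 7}  B4 = {0, 1, 2, 3, 5}
Tree: B1–B2, B2–B3, B2–B4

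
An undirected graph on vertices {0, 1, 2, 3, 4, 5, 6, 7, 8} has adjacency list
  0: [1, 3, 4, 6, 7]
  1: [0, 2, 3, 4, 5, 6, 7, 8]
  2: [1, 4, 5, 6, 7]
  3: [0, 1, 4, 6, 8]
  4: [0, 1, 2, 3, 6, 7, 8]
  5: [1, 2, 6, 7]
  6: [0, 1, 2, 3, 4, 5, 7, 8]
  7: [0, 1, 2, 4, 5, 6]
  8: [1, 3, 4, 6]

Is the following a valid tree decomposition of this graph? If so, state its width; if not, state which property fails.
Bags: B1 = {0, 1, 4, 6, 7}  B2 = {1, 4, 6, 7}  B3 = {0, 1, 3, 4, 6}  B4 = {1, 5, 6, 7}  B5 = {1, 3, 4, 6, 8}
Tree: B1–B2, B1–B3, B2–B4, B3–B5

No — vertex 2 appears in no bag.

A tree decomposition must satisfy three properties: every vertex lies in some bag; for every edge, both endpoints lie together in some bag; and for every vertex, the bags containing it form a connected subtree. Here vertex 2 appears in no bag, so the decomposition is invalid.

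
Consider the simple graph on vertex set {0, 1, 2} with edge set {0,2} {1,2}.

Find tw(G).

1

A width-1 tree decomposition is:
Bags: B1 = {0, 2}  B2 = {1, 2}
Tree: B1–B2
Each bag holds 2 vertices, so the decomposition has width 1, which upper-bounds the treewidth. Any graph with an edge has treewidth ≥ 1, and G has the edge 0–2. Therefore the treewidth is 1.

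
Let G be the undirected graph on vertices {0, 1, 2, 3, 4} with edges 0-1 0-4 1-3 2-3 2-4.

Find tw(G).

2

A width-2 tree decomposition is:
Bags: B1 = {0, 1, 4}  B2 = {1, 3, 4}  B3 = {2, 3, 4}
Tree: B1–B2, B2–B3
The largest bag has 3 vertices, giving width 2; this decomposition certifies tw(G) ≤ 2. For the lower bound, G contains the cycle 4–0–1–3–2–4, so G is not a forest; only forests have treewidth ≤ 1, hence tw(G) ≥ 2. Combining the bounds, tw(G) = 2.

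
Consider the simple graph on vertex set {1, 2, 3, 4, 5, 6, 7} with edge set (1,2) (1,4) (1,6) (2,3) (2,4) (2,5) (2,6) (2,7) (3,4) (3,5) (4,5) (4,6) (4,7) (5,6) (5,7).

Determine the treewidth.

3

A width-3 tree decomposition is:
Bags: B1 = {2, 3, 4, 5}  B2 = {2, 4, 5, 6}  B3 = {2, 4, 5, 7}  B4 = {1, 2, 4, 6}
Tree: B1–B2, B2–B3, B2–B4
Every bag has size at most 4, so the width is 4 − 1 = 3 and tw(G) ≤ 3. On the other hand G contains the 4-clique {1, 2, 4, 6}. A clique must lie in a single bag of any decomposition, so no decomposition can have width below 3. Combining the bounds, tw(G) = 3.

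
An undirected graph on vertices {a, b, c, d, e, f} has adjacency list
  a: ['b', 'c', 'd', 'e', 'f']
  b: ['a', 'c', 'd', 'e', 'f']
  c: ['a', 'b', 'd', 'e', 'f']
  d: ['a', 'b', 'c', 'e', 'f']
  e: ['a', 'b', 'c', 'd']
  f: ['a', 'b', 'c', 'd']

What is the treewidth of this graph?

4

A width-4 tree decomposition is:
Bags: B1 = {a, b, c, d, e}  B2 = {a, b, c, d, f}
Tree: B1–B2
Every bag has size at most 5, so the width is 5 − 1 = 4 and tw(G) ≤ 4. Conversely, {a, b, c, d, e} is a clique of size 5, and the vertices of any clique must share a bag in every tree decomposition; so some bag has ≥ 5 vertices and tw(G) ≥ 4. Therefore the treewidth is 4.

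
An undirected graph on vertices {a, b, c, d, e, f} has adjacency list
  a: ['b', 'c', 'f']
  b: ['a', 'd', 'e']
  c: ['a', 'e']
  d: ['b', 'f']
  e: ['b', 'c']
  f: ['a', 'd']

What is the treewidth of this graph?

A width-2 tree decomposition is:
Bags: B1 = {b, d, f}  B2 = {a, b, f}  B3 = {a, b, e}  B4 = {a, c, e}
Tree: B1–B2, B2–B3, B3–B4
The largest bag has 3 vertices, giving width 2; this decomposition certifies tw(G) ≤ 2. For the lower bound, G contains the cycle d–f–a–b–d, so G is not a forest; only forests have treewidth ≤ 1, hence tw(G) ≥ 2. Therefore the treewidth is 2.

2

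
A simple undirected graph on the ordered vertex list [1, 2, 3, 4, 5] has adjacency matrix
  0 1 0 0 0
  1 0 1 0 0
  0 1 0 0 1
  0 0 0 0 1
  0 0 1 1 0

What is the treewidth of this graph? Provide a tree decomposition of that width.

Treewidth 1.
One such decomposition:
Bags: B1 = {1, 2}  B2 = {2, 3}  B3 = {3, 5}  B4 = {4, 5}
Tree: B1–B2, B2–B3, B3–B4

Every bag has size at most 2, so the width is 2 − 1 = 1 and tw(G) ≤ 1. Any graph with an edge has treewidth ≥ 1, and G has the edge 1–2. Combining the bounds, tw(G) = 1.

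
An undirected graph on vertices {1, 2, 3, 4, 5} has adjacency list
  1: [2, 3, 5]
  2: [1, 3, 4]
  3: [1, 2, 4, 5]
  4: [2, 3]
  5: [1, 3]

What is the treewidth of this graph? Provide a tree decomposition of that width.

Treewidth 2.
One optimal decomposition is:
Bags: B1 = {2, 3, 4}  B2 = {1, 2, 3}  B3 = {1, 3, 5}
Tree: B1–B2, B2–B3

The largest bag has 3 vertices, giving width 2; this decomposition certifies tw(G) ≤ 2. For the lower bound, the 3 vertices {1, 2, 3} are pairwise adjacent, and any tree decomposition puts a clique entirely inside one bag — forcing width ≥ 2. The upper and lower bounds meet at 2, so that is the treewidth.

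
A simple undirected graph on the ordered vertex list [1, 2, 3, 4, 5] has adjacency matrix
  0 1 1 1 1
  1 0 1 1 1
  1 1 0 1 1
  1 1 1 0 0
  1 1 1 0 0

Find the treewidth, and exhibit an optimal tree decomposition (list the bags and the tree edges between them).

The largest bag has 4 vertices, giving width 3; this decomposition certifies tw(G) ≤ 3. Conversely, {1, 2, 3, 4} is a clique of size 4, and the vertices of any clique must share a bag in every tree decomposition; so some bag has ≥ 4 vertices and tw(G) ≥ 3. Therefore the treewidth is 3.

Treewidth 3.
Bags: B1 = {1, 2, 3, 4}  B2 = {1, 2, 3, 5}
Tree: B1–B2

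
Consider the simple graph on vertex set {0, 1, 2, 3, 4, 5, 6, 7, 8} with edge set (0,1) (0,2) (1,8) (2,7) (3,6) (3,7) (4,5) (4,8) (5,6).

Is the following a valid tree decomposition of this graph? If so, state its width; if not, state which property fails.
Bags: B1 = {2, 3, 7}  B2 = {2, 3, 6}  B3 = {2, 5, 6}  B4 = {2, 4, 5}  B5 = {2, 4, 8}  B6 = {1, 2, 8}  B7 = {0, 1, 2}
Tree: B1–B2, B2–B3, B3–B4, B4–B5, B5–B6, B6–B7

Checking the three conditions: (i) the bags cover all of {0, 1, 2, 3, 4, 5, 6, 7, 8}; (ii) for each edge, some bag contains both endpoints; (iii) the bags containing any fixed vertex form a subtree. All hold, so the decomposition is valid with width 3 − 1 = 2.

Yes; width 2.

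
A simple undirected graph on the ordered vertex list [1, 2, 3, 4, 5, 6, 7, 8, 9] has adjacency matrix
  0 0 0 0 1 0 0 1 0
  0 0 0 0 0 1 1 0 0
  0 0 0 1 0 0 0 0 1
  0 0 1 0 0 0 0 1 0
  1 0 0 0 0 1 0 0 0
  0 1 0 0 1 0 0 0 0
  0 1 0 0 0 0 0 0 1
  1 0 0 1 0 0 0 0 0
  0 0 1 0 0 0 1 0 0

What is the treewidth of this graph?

A width-2 tree decomposition is:
Bags: B1 = {3, 4, 9}  B2 = {4, 8, 9}  B3 = {1, 8, 9}  B4 = {1, 5, 9}  B5 = {5, 6, 9}  B6 = {2, 6, 9}  B7 = {2, 7, 9}
Tree: B1–B2, B2–B3, B3–B4, B4–B5, B5–B6, B6–B7
Every bag has size at most 3, so the width is 3 − 1 = 2 and tw(G) ≤ 2. The edges 9–3–4–8–1–5–6–2–7–9 form a cycle, so G is not a tree and its treewidth is at least 2. Hence tw(G) = 2 exactly.

2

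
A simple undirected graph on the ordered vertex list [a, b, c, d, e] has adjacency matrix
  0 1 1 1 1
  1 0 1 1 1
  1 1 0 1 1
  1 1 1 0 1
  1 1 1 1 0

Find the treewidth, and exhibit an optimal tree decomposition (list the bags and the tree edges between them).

Treewidth 4.
One such decomposition:
Bags: B1 = {a, b, c, d, e}
Tree: (single bag)

With just one bag of size 5, the width is 5 − 1 = 4, so tw(G) ≤ 4. For the lower bound, the 5 vertices {a, b, c, d, e} are pairwise adjacent, and any tree decomposition puts a clique entirely inside one bag — forcing width ≥ 4. Therefore the treewidth is 4.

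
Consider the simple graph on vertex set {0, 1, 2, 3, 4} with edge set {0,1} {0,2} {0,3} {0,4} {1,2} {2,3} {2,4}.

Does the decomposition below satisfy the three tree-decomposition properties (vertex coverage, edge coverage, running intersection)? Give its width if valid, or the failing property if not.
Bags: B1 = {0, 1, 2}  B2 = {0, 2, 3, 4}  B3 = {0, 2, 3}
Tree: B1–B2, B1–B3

A tree decomposition must satisfy three properties: every vertex lies in some bag; for every edge, both endpoints lie together in some bag; and for every vertex, the bags containing it form a connected subtree. Here bags containing vertex 3 are not connected in the tree, so the decomposition is invalid.

No — bags containing vertex 3 are not connected in the tree.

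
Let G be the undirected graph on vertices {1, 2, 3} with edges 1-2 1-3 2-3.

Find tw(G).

A width-2 tree decomposition is:
Bags: B1 = {1, 2, 3}
Tree: (single bag)
With just one bag of size 3, the width is 3 − 1 = 2, so tw(G) ≤ 2. On the other hand G contains the 3-clique {1, 2, 3}. A clique must lie in a single bag of any decomposition, so no decomposition can have width below 2. Therefore the treewidth is 2.

2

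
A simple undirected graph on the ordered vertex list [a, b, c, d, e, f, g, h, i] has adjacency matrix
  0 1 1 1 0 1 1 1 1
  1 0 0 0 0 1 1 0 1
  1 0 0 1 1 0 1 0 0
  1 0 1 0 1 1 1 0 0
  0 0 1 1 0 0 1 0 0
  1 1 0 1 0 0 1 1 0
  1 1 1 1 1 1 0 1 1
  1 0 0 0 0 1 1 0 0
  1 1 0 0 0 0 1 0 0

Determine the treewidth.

A width-3 tree decomposition is:
Bags: B1 = {a, b, f, g}  B2 = {a, d, f, g}  B3 = {a, c, d, g}  B4 = {c, d, e, g}  B5 = {a, f, g, h}  B6 = {a, b, g, i}
Tree: B1–B2, B2–B3, B3–B4, B2–B5, B1–B6
Every bag has size at most 4, so the width is 4 − 1 = 3 and tw(G) ≤ 3. On the other hand G contains the 4-clique {c, d, e, g}. A clique must lie in a single bag of any decomposition, so no decomposition can have width below 3. Hence tw(G) = 3 exactly.

3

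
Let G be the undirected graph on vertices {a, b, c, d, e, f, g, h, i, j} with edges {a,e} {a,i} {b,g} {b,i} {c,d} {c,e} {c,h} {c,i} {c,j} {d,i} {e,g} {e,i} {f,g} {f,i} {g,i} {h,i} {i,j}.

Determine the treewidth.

2

A width-2 tree decomposition is:
Bags: B1 = {a, e, i}  B2 = {e, g, i}  B3 = {b, g, i}  B4 = {f, g, i}  B5 = {c, e, i}  B6 = {c, h, i}  B7 = {c, i, j}  B8 = {c, d, i}
Tree: B1–B2, B2–B3, B3–B4, B1–B5, B5–B6, B5–B7, B5–B8
The largest bag has 3 vertices, giving width 2; this decomposition certifies tw(G) ≤ 2. Conversely, {f, g, i} is a clique of size 3, and the vertices of any clique must share a bag in every tree decomposition; so some bag has ≥ 3 vertices and tw(G) ≥ 2. Combining the bounds, tw(G) = 2.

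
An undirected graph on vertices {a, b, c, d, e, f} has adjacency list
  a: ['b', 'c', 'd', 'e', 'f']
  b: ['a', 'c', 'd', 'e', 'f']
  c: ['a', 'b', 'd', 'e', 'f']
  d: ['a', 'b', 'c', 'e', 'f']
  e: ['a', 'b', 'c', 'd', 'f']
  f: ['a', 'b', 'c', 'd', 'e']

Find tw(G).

A width-5 tree decomposition is:
Bags: B1 = {a, b, c, d, e, f}
Tree: (single bag)
A single bag containing all 6 vertices is trivially a valid decomposition of width 5. For the lower bound, the 6 vertices {a, b, c, d, e, f} are pairwise adjacent, and any tree decomposition puts a clique entirely inside one bag — forcing width ≥ 5. Combining the bounds, tw(G) = 5.

5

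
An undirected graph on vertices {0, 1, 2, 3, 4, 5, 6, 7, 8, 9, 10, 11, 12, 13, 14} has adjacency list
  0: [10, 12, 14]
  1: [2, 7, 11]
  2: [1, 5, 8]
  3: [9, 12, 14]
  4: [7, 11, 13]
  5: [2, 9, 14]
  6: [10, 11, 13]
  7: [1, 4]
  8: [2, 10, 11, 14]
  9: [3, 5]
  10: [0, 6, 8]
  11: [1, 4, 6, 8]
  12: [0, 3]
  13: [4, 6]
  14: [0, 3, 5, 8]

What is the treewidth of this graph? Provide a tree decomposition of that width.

Treewidth 3.
One optimal decomposition is:
Bags: B1 = {1, 4, 7, 13}  B2 = {1, 4, 11, 13}  B3 = {1, 6, 11, 13}  B4 = {1, 2, 6, 11}  B5 = {2, 6, 8, 11}  B6 = {2, 6, 8, 10}  B7 = {2, 5, 8, 10}  B8 = {5, 8, 10, 14}  B9 = {0, 5, 10, 14}  B10 = {0, 5, 9, 14}  B11 = {0, 3, 9, 14}  B12 = {0, 3, 9, 12}
Tree: B1–B2, B2–B3, B3–B4, B4–B5, B5–B6, B6–B7, B7–B8, B8–B9, B9–B10, B10–B11, B11–B12

The largest bag has 4 vertices, giving width 3; this decomposition certifies tw(G) ≤ 3. For the lower bound: the 4 vertex sets {4,7,13}, {1}, {11}, {2,6,8,10} are disjoint, each induces a connected subgraph, and every pair is joined by at least one edge of G. Contracting each set to a single vertex therefore yields K_{4} as a minor, and since treewidth is minor-monotone, tw(G) ≥ tw(K_{4}) = 3. The upper and lower bounds meet at 3, so that is the treewidth.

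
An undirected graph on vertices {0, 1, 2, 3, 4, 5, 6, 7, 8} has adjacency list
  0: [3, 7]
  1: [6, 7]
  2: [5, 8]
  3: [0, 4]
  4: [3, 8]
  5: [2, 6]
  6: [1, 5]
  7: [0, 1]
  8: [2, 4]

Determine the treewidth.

A width-2 tree decomposition is:
Bags: B1 = {0, 3, 7}  B2 = {3, 4, 7}  B3 = {4, 7, 8}  B4 = {2, 7, 8}  B5 = {2, 5, 7}  B6 = {5, 6, 7}  B7 = {1, 6, 7}
Tree: B1–B2, B2–B3, B3–B4, B4–B5, B5–B6, B6–B7
The largest bag has 3 vertices, giving width 2; this decomposition certifies tw(G) ≤ 2. Since 7–0–3–4–8–2–5–6–1–7 is a cycle in G, G is not acyclic. Forests are exactly the graphs of treewidth ≤ 1, so tw(G) ≥ 2. The upper and lower bounds meet at 2, so that is the treewidth.

2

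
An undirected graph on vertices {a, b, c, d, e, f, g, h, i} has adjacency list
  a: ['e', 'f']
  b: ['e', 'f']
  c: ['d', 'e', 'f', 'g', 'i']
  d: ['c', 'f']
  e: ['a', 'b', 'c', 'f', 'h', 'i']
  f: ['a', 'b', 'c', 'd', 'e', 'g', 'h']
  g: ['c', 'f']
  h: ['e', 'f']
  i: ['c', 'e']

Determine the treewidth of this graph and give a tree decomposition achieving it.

Each bag holds 3 vertices, so the decomposition has width 2, which upper-bounds the treewidth. For the lower bound, the 3 vertices {c, d, f} are pairwise adjacent, and any tree decomposition puts a clique entirely inside one bag — forcing width ≥ 2. Hence tw(G) = 2 exactly.

Treewidth 2.
One optimal decomposition is:
Bags: B1 = {c, e, i}  B2 = {c, e, f}  B3 = {c, f, g}  B4 = {b, e, f}  B5 = {e, f, h}  B6 = {a, e, f}  B7 = {c, d, f}
Tree: B1–B2, B2–B3, B2–B4, B2–B5, B5–B6, B3–B7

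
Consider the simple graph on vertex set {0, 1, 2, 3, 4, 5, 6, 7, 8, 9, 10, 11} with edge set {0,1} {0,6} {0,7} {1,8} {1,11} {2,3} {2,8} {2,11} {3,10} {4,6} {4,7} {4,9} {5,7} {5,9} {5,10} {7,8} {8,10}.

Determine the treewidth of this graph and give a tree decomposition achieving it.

Each bag holds 4 vertices, so the decomposition has width 3, which upper-bounds the treewidth. For the lower bound: the 4 vertex sets {2,3,11}, {10}, {8}, {0,1,5,7} are disjoint, each induces a connected subgraph, and every pair is joined by at least one edge of G. Contracting each set to a single vertex therefore yields K_{4} as a minor, and since treewidth is minor-monotone, tw(G) ≥ tw(K_{4}) = 3. Therefore the treewidth is 3.

Treewidth 3.
One optimal decomposition is:
Bags: B1 = {2, 3, 10, 11}  B2 = {2, 8, 10, 11}  B3 = {1, 8, 10, 11}  B4 = {1, 5, 8, 10}  B5 = {1, 5, 7, 8}  B6 = {0, 1, 5, 7}  B7 = {0, 5, 7, 9}  B8 = {0, 4, 7, 9}  B9 = {0, 4, 6, 9}
Tree: B1–B2, B2–B3, B3–B4, B4–B5, B5–B6, B6–B7, B7–B8, B8–B9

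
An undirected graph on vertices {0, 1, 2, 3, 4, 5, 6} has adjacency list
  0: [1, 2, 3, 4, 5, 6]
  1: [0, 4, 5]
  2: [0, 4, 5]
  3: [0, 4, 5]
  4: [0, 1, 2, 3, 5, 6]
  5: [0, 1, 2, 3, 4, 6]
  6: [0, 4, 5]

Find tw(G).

3

A width-3 tree decomposition is:
Bags: B1 = {0, 2, 4, 5}  B2 = {0, 4, 5, 6}  B3 = {0, 3, 4, 5}  B4 = {0, 1, 4, 5}
Tree: B1–B2, B1–B3, B2–B4
Every bag has size at most 4, so the width is 4 − 1 = 3 and tw(G) ≤ 3. Conversely, {0, 1, 4, 5} is a clique of size 4, and the vertices of any clique must share a bag in every tree decomposition; so some bag has ≥ 4 vertices and tw(G) ≥ 3. Combining the bounds, tw(G) = 3.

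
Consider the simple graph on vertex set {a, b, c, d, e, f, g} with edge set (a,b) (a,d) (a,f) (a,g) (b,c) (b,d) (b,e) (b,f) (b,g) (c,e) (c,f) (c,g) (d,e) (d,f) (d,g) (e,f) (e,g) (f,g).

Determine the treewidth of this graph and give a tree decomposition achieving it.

The largest bag has 5 vertices, giving width 4; this decomposition certifies tw(G) ≤ 4. Conversely, {b, d, e, f, g} is a clique of size 5, and the vertices of any clique must share a bag in every tree decomposition; so some bag has ≥ 5 vertices and tw(G) ≥ 4. Combining the bounds, tw(G) = 4.

Treewidth 4.
One such decomposition:
Bags: B1 = {b, d, e, f, g}  B2 = {a, b, d, f, g}  B3 = {b, c, e, f, g}
Tree: B1–B2, B1–B3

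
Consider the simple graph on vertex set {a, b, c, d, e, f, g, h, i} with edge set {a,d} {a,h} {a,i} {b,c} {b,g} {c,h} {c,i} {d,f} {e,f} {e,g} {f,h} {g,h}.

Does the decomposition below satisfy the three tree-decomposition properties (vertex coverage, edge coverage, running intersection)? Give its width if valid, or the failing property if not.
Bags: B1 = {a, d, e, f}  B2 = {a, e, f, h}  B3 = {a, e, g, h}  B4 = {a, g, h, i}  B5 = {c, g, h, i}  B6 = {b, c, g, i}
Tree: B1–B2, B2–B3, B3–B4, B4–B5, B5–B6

Yes; width 3.

Vertex coverage: the bags together contain {a, b, c, d, e, f, g, h, i}, the full vertex set. Edge coverage: each edge of G has both endpoints in at least one bag. Running intersection: for every vertex, the bags containing it form a connected subtree. All three properties hold, so this is a valid tree decomposition of width max|bag| − 1 = 3, and hence tw(G) ≤ 3.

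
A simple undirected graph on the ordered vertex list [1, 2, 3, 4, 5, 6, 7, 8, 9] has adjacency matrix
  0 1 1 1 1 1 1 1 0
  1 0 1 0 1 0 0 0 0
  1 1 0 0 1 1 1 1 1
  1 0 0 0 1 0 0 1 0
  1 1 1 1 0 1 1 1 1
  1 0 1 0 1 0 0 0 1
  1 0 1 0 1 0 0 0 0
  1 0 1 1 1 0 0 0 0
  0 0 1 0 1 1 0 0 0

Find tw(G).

A width-3 tree decomposition is:
Bags: B1 = {3, 5, 6, 9}  B2 = {1, 3, 5, 6}  B3 = {1, 2, 3, 5}  B4 = {1, 3, 5, 8}  B5 = {1, 4, 5, 8}  B6 = {1, 3, 5, 7}
Tree: B1–B2, B2–B3, B2–B4, B4–B5, B4–B6
Every bag has size at most 4, so the width is 4 − 1 = 3 and tw(G) ≤ 3. Conversely, {1, 3, 5, 8} is a clique of size 4, and the vertices of any clique must share a bag in every tree decomposition; so some bag has ≥ 4 vertices and tw(G) ≥ 3. Combining the bounds, tw(G) = 3.

3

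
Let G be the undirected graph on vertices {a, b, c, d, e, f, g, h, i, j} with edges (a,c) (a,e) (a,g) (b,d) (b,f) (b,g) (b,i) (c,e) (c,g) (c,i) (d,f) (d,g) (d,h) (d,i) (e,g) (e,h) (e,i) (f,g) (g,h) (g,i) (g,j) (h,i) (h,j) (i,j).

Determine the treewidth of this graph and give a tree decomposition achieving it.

Treewidth 3.
One optimal decomposition is:
Bags: B1 = {d, g, h, i}  B2 = {e, g, h, i}  B3 = {c, e, g, i}  B4 = {b, d, g, i}  B5 = {g, h, i, j}  B6 = {b, d, f, g}  B7 = {a, c, e, g}
Tree: B1–B2, B2–B3, B1–B4, B1–B5, B4–B6, B3–B7

The largest bag has 4 vertices, giving width 3; this decomposition certifies tw(G) ≤ 3. On the other hand G contains the 4-clique {a, c, e, g}. A clique must lie in a single bag of any decomposition, so no decomposition can have width below 3. The upper and lower bounds meet at 3, so that is the treewidth.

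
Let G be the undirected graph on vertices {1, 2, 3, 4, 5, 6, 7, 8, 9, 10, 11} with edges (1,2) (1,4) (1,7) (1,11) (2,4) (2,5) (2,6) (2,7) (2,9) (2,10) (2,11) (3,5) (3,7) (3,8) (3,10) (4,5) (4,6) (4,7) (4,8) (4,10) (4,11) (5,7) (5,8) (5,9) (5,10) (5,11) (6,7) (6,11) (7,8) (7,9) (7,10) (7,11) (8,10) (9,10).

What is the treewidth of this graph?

4

A width-4 tree decomposition is:
Bags: B1 = {2, 4, 5, 7, 11}  B2 = {2, 4, 5, 7, 10}  B3 = {4, 5, 7, 8, 10}  B4 = {2, 5, 7, 9, 10}  B5 = {1, 2, 4, 7, 11}  B6 = {3, 5, 7, 8, 10}  B7 = {2, 4, 6, 7, 11}
Tree: B1–B2, B2–B3, B2–B4, B1–B5, B3–B6, B5–B7
The largest bag has 5 vertices, giving width 4; this decomposition certifies tw(G) ≤ 4. For the lower bound, the 5 vertices {3, 5, 7, 8, 10} are pairwise adjacent, and any tree decomposition puts a clique entirely inside one bag — forcing width ≥ 4. Combining the bounds, tw(G) = 4.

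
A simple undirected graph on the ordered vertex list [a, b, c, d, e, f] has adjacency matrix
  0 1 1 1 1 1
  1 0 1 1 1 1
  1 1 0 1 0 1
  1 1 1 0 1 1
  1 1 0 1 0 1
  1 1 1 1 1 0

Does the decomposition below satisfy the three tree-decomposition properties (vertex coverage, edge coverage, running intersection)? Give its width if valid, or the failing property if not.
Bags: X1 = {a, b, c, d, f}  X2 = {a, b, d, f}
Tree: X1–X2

No — vertex e appears in no bag.

A tree decomposition must satisfy three properties: every vertex lies in some bag; for every edge, both endpoints lie together in some bag; and for every vertex, the bags containing it form a connected subtree. Here vertex e appears in no bag, so the decomposition is invalid.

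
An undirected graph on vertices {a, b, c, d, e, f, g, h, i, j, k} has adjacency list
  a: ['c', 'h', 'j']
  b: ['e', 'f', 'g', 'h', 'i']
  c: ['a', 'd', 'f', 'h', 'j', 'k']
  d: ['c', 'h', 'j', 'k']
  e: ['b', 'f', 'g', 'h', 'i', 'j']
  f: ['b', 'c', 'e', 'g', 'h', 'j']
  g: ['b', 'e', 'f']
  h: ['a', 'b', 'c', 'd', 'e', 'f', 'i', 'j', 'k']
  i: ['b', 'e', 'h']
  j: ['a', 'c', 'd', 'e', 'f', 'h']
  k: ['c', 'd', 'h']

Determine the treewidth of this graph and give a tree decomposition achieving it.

Every bag has size at most 4, so the width is 4 − 1 = 3 and tw(G) ≤ 3. For the lower bound, the 4 vertices {b, e, f, g} are pairwise adjacent, and any tree decomposition puts a clique entirely inside one bag — forcing width ≥ 3. Hence tw(G) = 3 exactly.

Treewidth 3.
One such decomposition:
Bags: B1 = {a, c, h, j}  B2 = {c, f, h, j}  B3 = {e, f, h, j}  B4 = {c, d, h, j}  B5 = {b, e, f, h}  B6 = {b, e, h, i}  B7 = {b, e, f, g}  B8 = {c, d, h, k}
Tree: B1–B2, B2–B3, B1–B4, B3–B5, B5–B6, B5–B7, B4–B8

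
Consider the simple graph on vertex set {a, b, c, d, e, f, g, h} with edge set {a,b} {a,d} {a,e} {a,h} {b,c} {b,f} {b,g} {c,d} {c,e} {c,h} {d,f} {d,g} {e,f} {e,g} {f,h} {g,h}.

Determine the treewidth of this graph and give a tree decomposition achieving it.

The largest bag has 5 vertices, giving width 4; this decomposition certifies tw(G) ≤ 4. For the lower bound: the 5 vertex sets {e,g}, {b,f}, {a,d}, {h}, {c} are disjoint, each induces a connected subgraph, and every pair is joined by at least one edge of G. Contracting each set to a single vertex therefore yields K_{5} as a minor, and since treewidth is minor-monotone, tw(G) ≥ tw(K_{5}) = 4. Combining the bounds, tw(G) = 4.

Treewidth 4.
One optimal decomposition is:
Bags: B1 = {b, d, e, g, h}  B2 = {b, d, e, f, h}  B3 = {a, b, d, e, h}  B4 = {b, c, d, e, h}
Tree: B1–B2, B2–B3, B3–B4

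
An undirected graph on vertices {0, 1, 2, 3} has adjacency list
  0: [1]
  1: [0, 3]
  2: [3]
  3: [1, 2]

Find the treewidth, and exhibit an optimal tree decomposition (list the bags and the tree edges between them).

Treewidth 1.
One such decomposition:
Bags: B1 = {1, 3}  B2 = {0, 1}  B3 = {2, 3}
Tree: B1–B2, B1–B3

The largest bag has 2 vertices, giving width 1; this decomposition certifies tw(G) ≤ 1. Any graph with an edge has treewidth ≥ 1, and G has the edge 1–3. Hence tw(G) = 1 exactly.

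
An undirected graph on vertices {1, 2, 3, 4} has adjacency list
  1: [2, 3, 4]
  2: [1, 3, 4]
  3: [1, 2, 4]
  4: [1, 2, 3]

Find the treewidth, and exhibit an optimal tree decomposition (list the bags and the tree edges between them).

Treewidth 3.
Bags: B1 = {1, 2, 3, 4}
Tree: (single bag)

With just one bag of size 4, the width is 4 − 1 = 3, so tw(G) ≤ 3. For the lower bound, the 4 vertices {1, 2, 3, 4} are pairwise adjacent, and any tree decomposition puts a clique entirely inside one bag — forcing width ≥ 3. Combining the bounds, tw(G) = 3.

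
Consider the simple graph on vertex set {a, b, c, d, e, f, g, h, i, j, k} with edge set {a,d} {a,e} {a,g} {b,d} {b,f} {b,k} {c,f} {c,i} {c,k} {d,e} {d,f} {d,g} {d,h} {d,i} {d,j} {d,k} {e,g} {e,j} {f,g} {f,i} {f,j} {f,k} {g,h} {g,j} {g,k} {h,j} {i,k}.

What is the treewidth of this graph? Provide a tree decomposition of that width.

Treewidth 3.
One such decomposition:
Bags: B1 = {d, f, g, j}  B2 = {d, e, g, j}  B3 = {d, f, g, k}  B4 = {d, f, i, k}  B5 = {a, d, e, g}  B6 = {b, d, f, k}  B7 = {c, f, i, k}  B8 = {d, g, h, j}
Tree: B1–B2, B1–B3, B3–B4, B2–B5, B4–B6, B4–B7, B2–B8

Every bag has size at most 4, so the width is 4 − 1 = 3 and tw(G) ≤ 3. Conversely, {d, e, g, j} is a clique of size 4, and the vertices of any clique must share a bag in every tree decomposition; so some bag has ≥ 4 vertices and tw(G) ≥ 3. Hence tw(G) = 3 exactly.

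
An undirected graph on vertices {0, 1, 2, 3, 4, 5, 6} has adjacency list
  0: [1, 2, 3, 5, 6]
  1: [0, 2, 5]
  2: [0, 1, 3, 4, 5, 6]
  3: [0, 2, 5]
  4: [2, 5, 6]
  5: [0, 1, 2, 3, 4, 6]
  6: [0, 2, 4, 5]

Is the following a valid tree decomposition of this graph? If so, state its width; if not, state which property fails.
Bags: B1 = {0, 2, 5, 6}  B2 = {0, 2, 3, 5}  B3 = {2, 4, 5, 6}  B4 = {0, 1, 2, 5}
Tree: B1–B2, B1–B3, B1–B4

Yes; width 3.

Vertex coverage: the bags together contain {0, 1, 2, 3, 4, 5, 6}, the full vertex set. Edge coverage: each edge of G has both endpoints in at least one bag. Running intersection: for every vertex, the bags containing it form a connected subtree. All three properties hold, so this is a valid tree decomposition of width max|bag| − 1 = 3, and hence tw(G) ≤ 3.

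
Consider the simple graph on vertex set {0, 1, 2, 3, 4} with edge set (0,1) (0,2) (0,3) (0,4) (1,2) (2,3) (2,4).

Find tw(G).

A width-2 tree decomposition is:
Bags: B1 = {0, 2, 3}  B2 = {0, 2, 4}  B3 = {0, 1, 2}
Tree: B1–B2, B2–B3
Each bag holds 3 vertices, so the decomposition has width 2, which upper-bounds the treewidth. On the other hand G contains the 3-clique {0, 1, 2}. A clique must lie in a single bag of any decomposition, so no decomposition can have width below 2. Hence tw(G) = 2 exactly.

2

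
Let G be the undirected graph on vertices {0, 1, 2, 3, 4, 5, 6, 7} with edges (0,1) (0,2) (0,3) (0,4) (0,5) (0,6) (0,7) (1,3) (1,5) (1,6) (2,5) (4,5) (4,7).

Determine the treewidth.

2

A width-2 tree decomposition is:
Bags: B1 = {0, 2, 5}  B2 = {0, 1, 5}  B3 = {0, 4, 5}  B4 = {0, 4, 7}  B5 = {0, 1, 3}  B6 = {0, 1, 6}
Tree: B1–B2, B1–B3, B3–B4, B2–B5, B2–B6
Each bag holds 3 vertices, so the decomposition has width 2, which upper-bounds the treewidth. On the other hand G contains the 3-clique {0, 1, 3}. A clique must lie in a single bag of any decomposition, so no decomposition can have width below 2. Combining the bounds, tw(G) = 2.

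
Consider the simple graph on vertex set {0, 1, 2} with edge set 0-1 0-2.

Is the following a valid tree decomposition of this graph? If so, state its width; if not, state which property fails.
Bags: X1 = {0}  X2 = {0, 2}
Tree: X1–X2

A tree decomposition must satisfy three properties: every vertex lies in some bag; for every edge, both endpoints lie together in some bag; and for every vertex, the bags containing it form a connected subtree. Here vertex 1 appears in no bag, so the decomposition is invalid.

No — vertex 1 appears in no bag.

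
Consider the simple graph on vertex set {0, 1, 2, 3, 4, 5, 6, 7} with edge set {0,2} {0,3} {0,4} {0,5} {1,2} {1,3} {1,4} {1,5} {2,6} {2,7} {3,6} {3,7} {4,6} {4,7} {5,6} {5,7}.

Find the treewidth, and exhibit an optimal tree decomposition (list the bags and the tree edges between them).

The largest bag has 5 vertices, giving width 4; this decomposition certifies tw(G) ≤ 4. For the lower bound: the 5 vertex sets {0,5}, {1,3}, {4,7}, {6}, {2} are disjoint, each induces a connected subgraph, and every pair is joined by at least one edge of G. Contracting each set to a single vertex therefore yields K_{5} as a minor, and since treewidth is minor-monotone, tw(G) ≥ tw(K_{5}) = 4. Combining the bounds, tw(G) = 4.

Treewidth 4.
Bags: B1 = {0, 1, 5, 6, 7}  B2 = {0, 1, 3, 6, 7}  B3 = {0, 1, 4, 6, 7}  B4 = {0, 1, 2, 6, 7}
Tree: B1–B2, B2–B3, B3–B4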